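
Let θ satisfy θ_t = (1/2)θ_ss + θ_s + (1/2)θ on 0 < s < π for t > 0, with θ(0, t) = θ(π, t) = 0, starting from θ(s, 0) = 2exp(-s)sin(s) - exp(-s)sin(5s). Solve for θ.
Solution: Substitute θ = exp(-s)u, i.e. u = exp(s)θ.
By the product rule, θ_s = exp(-s)(u_s - u), θ_ss = exp(-s)(u_ss - 2u_s + u), θ_t = exp(-s)u_t.
Substituting into the PDE and dividing by exp(-s): u_t = (1/2)(u_ss - 2u_s + u) + (u_s - u) + (1/2)u.
The lower-order terms cancel, leaving the standard heat equation u_t = (1/2)u_ss.
Initial data for u: u(s,0) = exp(s)θ(s,0) = 2sin(s) - sin(5s). The boundary conditions carry over: u(0,t) = u(π,t) = 0.
Solve for u:
  Using separation of variables u = X(s)G(t):
  Eigenfunctions: sin(ns), n = 1, 2, 3, ...
  General solution: u(s, t) = Σ c_n sin(ns) exp(-n² t/2)
  Matching u(s,0) = 2sin(s) - sin(5s) term by term: c_1=2, c_5=-1.
Hence u(s,t) = 2exp(-t/2)sin(s) - exp(-25t/2)sin(5s).
Transform back: θ(s,t) = exp(-s)u(s,t).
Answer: θ(s, t) = 2exp(-s)exp(-t/2)sin(s) - exp(-s)exp(-25t/2)sin(5s)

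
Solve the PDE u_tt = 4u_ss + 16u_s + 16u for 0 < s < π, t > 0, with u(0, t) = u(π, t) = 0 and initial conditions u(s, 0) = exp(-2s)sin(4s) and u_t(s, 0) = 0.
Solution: Substitute u = exp(-2s)w, i.e. w = exp(2s)u.
By the product rule, u_s = exp(-2s)(w_s - 2w), u_ss = exp(-2s)(w_ss - 4w_s + 4w), u_tt = exp(-2s)w_tt.
Substituting into the PDE and dividing by exp(-2s): w_tt = 4(w_ss - 4w_s + 4w) + 16(w_s - 2w) + 16w.
The lower-order terms cancel, leaving the standard wave equation w_tt = 4w_ss.
Initial data for w: w(s,0) = exp(2s)u(s,0) = sin(4s); w_t(s,0) = exp(2s)u_t(s,0) = 0. The boundary conditions carry over: w(0,t) = w(π,t) = 0.
Solve for w:
  Using separation of variables w = X(s)T(t):
  Eigenfunctions: sin(ns), n = 1, 2, 3, ...
  General solution: w(s, t) = Σ [A_n cos(2n t) + B_n sin(2n t)] sin(ns)
  From w(s,0) = sin(4s): A_4=1. From w_t(s,0) = 0: all B_n = 0.
Hence w(s,t) = sin(4s)cos(8t).
Transform back: u(s,t) = exp(-2s)w(s,t).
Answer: u(s, t) = exp(-2s)sin(4s)cos(8t)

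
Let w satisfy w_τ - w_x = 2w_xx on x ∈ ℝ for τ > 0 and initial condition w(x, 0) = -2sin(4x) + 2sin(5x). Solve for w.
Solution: Moving frame: η = x + τ, σ = τ, w = u(η,σ), so w_τ = u_σ + u_η and w_xx = u_ηη.
Hence w_τ - w_x = u_σ and the PDE becomes the heat equation u_σ = 2u_ηη on η ∈ ℝ.
Initial data: u(η,0) = w(η,0) = -2sin(4η) + 2sin(5η). Each mode sin(nη) decays as exp(-2n²σ) on ℝ, so u(η,σ) = Σ c_n exp(-2n²σ) sin(nη) with c_4=-2, c_5=2: u(η,σ) = -2exp(-32σ)sin(4η) + 2exp(-50σ)sin(5η).
Substituting back: w(x,τ) = u(x + τ, τ).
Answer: w(x, τ) = -2exp(-32τ)sin(4x + 4τ) + 2exp(-50τ)sin(5x + 5τ)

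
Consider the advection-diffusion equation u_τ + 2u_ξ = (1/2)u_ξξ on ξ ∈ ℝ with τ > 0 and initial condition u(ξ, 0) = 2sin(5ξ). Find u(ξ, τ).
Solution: Moving frame: η = ξ - 2τ, σ = τ, u = w(η,σ), so u_τ = w_σ - 2w_η and u_ξξ = w_ηη.
Hence u_τ + 2u_ξ = w_σ and the PDE becomes the heat equation w_σ = (1/2)w_ηη on η ∈ ℝ.
Initial data: w(η,0) = u(η,0) = 2sin(5η). Each mode sin(nη) decays as exp(-n²σ/2) on ℝ, so w(η,σ) = Σ c_n exp(-n²σ/2) sin(nη) with c_5=2: w(η,σ) = 2exp(-25σ/2)sin(5η).
Substituting back: u(ξ,τ) = w(ξ - 2τ, τ).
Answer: u(ξ, τ) = 2exp(-25τ/2)sin(5ξ - 10τ)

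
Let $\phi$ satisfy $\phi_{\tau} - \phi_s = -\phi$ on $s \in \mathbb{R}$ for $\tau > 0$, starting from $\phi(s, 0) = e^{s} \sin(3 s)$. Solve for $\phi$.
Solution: Substitute $\phi = e^{s}u$, i.e. $u = e^{-s}\phi$.
By the product rule, $\phi_s = e^{s}(u_s + u)$, $\phi_{\tau} = e^{s}u_{\tau}$.
Substituting into the PDE and dividing by $e^{s}$: $u_{\tau} - (u_s + u) = -u$.
The lower-order terms cancel, leaving the standard advection equation $u_{\tau} - u_s = 0$.
Initial data for $u$: $u(s,0) = e^{-s}\phi(s,0) = \sin(3 s)$.
Solve for $u$:
  By method of characteristics (waves move left with speed 1):
  Along characteristics $s + \tau =$ const, $u$ is constant, so $u(s,\tau) = f(s + \tau)$ with $f = u( \cdot , 0)$.
Hence $u(s,\tau) = \sin(3 s + 3 \tau)$.
Transform back: $\phi(s,\tau) = e^{s}u(s,\tau)$.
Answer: $\phi(s, \tau) = e^{s} \sin(3 \tau + 3 s)$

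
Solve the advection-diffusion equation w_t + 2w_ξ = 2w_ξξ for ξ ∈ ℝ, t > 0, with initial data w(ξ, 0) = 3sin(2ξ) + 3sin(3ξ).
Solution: Moving frame: η = ξ - 2t, σ = t, w = u(η,σ), so w_t = u_σ - 2u_η and w_ξξ = u_ηη.
Hence w_t + 2w_ξ = u_σ and the PDE becomes the heat equation u_σ = 2u_ηη on η ∈ ℝ.
Initial data: u(η,0) = w(η,0) = 3sin(2η) + 3sin(3η). Each mode sin(nη) decays as exp(-2n²σ) on ℝ, so u(η,σ) = Σ c_n exp(-2n²σ) sin(nη) with c_2=3, c_3=3: u(η,σ) = 3exp(-8σ)sin(2η) + 3exp(-18σ)sin(3η).
Substituting back: w(ξ,t) = u(ξ - 2t, t).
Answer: w(ξ, t) = -3exp(-8t)sin(4t - 2ξ) - 3exp(-18t)sin(6t - 3ξ)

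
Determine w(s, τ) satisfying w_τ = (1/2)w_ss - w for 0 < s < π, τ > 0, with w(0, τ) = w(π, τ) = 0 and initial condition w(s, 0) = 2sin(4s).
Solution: Substitute w = exp(-τ)u, i.e. u = exp(τ)w.
By the product rule, w_τ = exp(-τ)(u_τ - u), w_ss = exp(-τ)u_ss.
Substituting into the PDE and dividing by exp(-τ): u_τ - u = (1/2)u_ss - u.
The lower-order terms cancel, leaving the standard heat equation u_τ = (1/2)u_ss.
Initial data for u: u(s,0) = w(s,0) = 2sin(4s). The boundary conditions carry over: u(0,τ) = u(π,τ) = 0.
Solve for u:
  Using separation of variables u = X(s)T(τ):
  Eigenfunctions: sin(ns), n = 1, 2, 3, ...
  General solution: u(s, τ) = Σ c_n sin(ns) exp(-n² τ/2)
  Matching u(s,0) = 2sin(4s) term by term: c_4=2.
Hence u(s,τ) = 2exp(-8τ)sin(4s).
Transform back: w(s,τ) = exp(-τ)u(s,τ).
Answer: w(s, τ) = 2exp(-9τ)sin(4s)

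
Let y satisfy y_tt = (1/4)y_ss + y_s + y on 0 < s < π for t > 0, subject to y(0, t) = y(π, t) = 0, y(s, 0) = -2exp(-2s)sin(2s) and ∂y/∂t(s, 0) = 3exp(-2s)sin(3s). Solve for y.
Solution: Substitute y = exp(-2s)u, i.e. u = exp(2s)y.
By the product rule, y_s = exp(-2s)(u_s - 2u), y_ss = exp(-2s)(u_ss - 4u_s + 4u), y_tt = exp(-2s)u_tt.
Substituting into the PDE and dividing by exp(-2s): u_tt = (1/4)(u_ss - 4u_s + 4u) + (u_s - 2u) + u.
The lower-order terms cancel, leaving the standard wave equation u_tt = (1/4)u_ss.
Initial data for u: u(s,0) = exp(2s)y(s,0) = -2sin(2s); u_t(s,0) = exp(2s)y_t(s,0) = 3sin(3s). The boundary conditions carry over: u(0,t) = u(π,t) = 0.
Solve for u:
  Using separation of variables u = X(s)T(t):
  Eigenfunctions: sin(ns), n = 1, 2, 3, ...
  General solution: u(s, t) = Σ [A_n cos(n t/2) + B_n sin(n t/2)] sin(ns)
  From u(s,0) = -2sin(2s): A_2=-2. From u_t(s,0) = 3sin(3s), using u_t(s,0) = Σ ω_n B_n sin(ns) with ω_n = n/2: B_3 = 3/(3/2) = 2.
Hence u(s,t) = -2sin(2s)cos(t) + 2sin(3s)sin(3t/2).
Transform back: y(s,t) = exp(-2s)u(s,t).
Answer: y(s, t) = -2exp(-2s)sin(2s)cos(t) + 2exp(-2s)sin(3s)sin(3t/2)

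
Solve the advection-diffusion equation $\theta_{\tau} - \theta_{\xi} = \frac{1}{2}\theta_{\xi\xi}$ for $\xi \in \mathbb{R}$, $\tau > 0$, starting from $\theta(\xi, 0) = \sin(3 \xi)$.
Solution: Moving frame: $\eta = \xi + \tau$, $\sigma = \tau$, $\theta = u(\eta,\sigma)$, so $\theta_{\tau} = u_{\sigma} + u_{\eta}$ and $\theta_{\xi\xi} = u_{\eta\eta}$.
Hence $\theta_{\tau} - \theta_{\xi} = u_{\sigma}$ and the PDE becomes the heat equation $u_{\sigma} = \frac{1}{2}u_{\eta\eta}$ on $\eta \in \mathbb{R}$.
Initial data: $u(\eta,0) = \theta(\eta,0) = \sin(3 \eta)$. Each mode $\sin(n\eta)$ decays as $e^{-n^2\sigma/2}$ on $\mathbb{R}$, so $u(\eta,\sigma) = \sum c_n e^{-n^2\sigma/2} \sin(n\eta)$ with $c_3=1$: $u(\eta,\sigma) = e^{-9 \sigma/2} \sin(3 \eta)$.
Substituting back: $\theta(\xi,\tau) = u(\xi + \tau, \tau)$.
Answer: $\theta(\xi, \tau) = e^{-9 \tau/2} \sin(3 \tau + 3 \xi)$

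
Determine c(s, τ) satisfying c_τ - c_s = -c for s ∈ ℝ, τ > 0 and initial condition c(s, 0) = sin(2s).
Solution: Substitute c = exp(-τ)u, i.e. u = exp(τ)c.
By the product rule, c_τ = exp(-τ)(u_τ - u), c_s = exp(-τ)u_s.
Substituting into the PDE and dividing by exp(-τ): u_τ - u - u_s = -u.
The lower-order terms cancel, leaving the standard advection equation u_τ - u_s = 0.
Initial data for u: u(s,0) = c(s,0) = sin(2s).
Solve for u:
  By method of characteristics (waves move left with speed 1):
  Along characteristics s + τ = const, u is constant, so u(s,τ) = f(s + τ) with f = u(·, 0).
Hence u(s,τ) = sin(2s + 2τ).
Transform back: c(s,τ) = exp(-τ)u(s,τ).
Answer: c(s, τ) = exp(-τ)sin(2s + 2τ)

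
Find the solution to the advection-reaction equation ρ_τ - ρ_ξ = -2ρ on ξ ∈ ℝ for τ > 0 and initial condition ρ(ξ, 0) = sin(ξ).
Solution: Substitute ρ = exp(-2τ)u, i.e. u = exp(2τ)ρ.
By the product rule, ρ_τ = exp(-2τ)(u_τ - 2u), ρ_ξ = exp(-2τ)u_ξ.
Substituting into the PDE and dividing by exp(-2τ): u_τ - 2u - u_ξ = -2u.
The lower-order terms cancel, leaving the standard advection equation u_τ - u_ξ = 0.
Initial data for u: u(ξ,0) = ρ(ξ,0) = sin(ξ).
Solve for u:
  By method of characteristics (waves move left with speed 1):
  Along characteristics ξ + τ = const, u is constant, so u(ξ,τ) = f(ξ + τ) with f = u(·, 0).
Hence u(ξ,τ) = sin(ξ + τ).
Transform back: ρ(ξ,τ) = exp(-2τ)u(ξ,τ).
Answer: ρ(ξ, τ) = exp(-2τ)sin(ξ + τ)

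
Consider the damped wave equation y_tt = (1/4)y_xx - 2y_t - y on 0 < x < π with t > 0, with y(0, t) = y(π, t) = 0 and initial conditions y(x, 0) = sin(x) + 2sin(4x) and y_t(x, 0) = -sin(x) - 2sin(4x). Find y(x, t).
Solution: Substitute y = exp(-t)u, i.e. u = exp(t)y.
By the product rule, y_t = exp(-t)(u_t - u), y_tt = exp(-t)(u_tt - 2u_t + u), y_xx = exp(-t)u_xx.
Substituting into the PDE and dividing by exp(-t): u_tt - 2u_t + u = (1/4)u_xx - 2(u_t - u) - u.
The lower-order terms cancel, leaving the standard wave equation u_tt = (1/4)u_xx.
Initial data for u: u(x,0) = y(x,0) = sin(x) + 2sin(4x); u_t(x,0) = y_t(x,0) + y(x,0) = 0. The boundary conditions carry over: u(0,t) = u(π,t) = 0.
Solve for u:
  Using separation of variables u = X(x)T(t):
  Eigenfunctions: sin(nx), n = 1, 2, 3, ...
  General solution: u(x, t) = Σ [A_n cos(n t/2) + B_n sin(n t/2)] sin(nx)
  From u(x,0) = sin(x) + 2sin(4x): A_1=1, A_4=2. From u_t(x,0) = 0: all B_n = 0.
Hence u(x,t) = sin(x)cos(t/2) + 2sin(4x)cos(2t).
Transform back: y(x,t) = exp(-t)u(x,t).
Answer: y(x, t) = exp(-t)sin(x)cos(t/2) + 2exp(-t)sin(4x)cos(2t)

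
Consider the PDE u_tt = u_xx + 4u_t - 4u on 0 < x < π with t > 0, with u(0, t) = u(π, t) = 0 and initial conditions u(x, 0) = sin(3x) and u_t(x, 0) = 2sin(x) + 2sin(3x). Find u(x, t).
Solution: Substitute u = exp(2t)w.
Then u_t = exp(2t)(w_t + 2w), u_tt = exp(2t)(w_tt + 4w_t + 4w), u_xx = exp(2t)w_xx; substituting and dividing by exp(2t), the lower-order terms cancel: w_tt = w_xx (standard wave equation).
Data for w: w(x,0) = u(x,0) = sin(3x); w_t(x,0) = u_t(x,0) - 2u(x,0) = 2sin(x). The boundary conditions carry over: w(0,t) = w(π,t) = 0.
Separating variables: w = Σ [A_n cos(ω_n t) + B_n sin(ω_n t)] sin(nx), ω_n = n. From ICs (B_n = velocity coefficient / ω_n): A_3=1, B_1=2.
So w(x,t) = 2sin(t)sin(x) + sin(3x)cos(3t), and u(x,t) = exp(2t)w(x,t).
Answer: u(x, t) = 2exp(2t)sin(t)sin(x) + exp(2t)sin(3x)cos(3t)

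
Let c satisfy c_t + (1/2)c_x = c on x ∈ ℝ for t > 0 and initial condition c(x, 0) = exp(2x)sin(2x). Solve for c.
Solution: Substitute c = exp(2x)u, i.e. u = exp(-2x)c.
By the product rule, c_x = exp(2x)(u_x + 2u), c_t = exp(2x)u_t.
Substituting into the PDE and dividing by exp(2x): u_t + (1/2)(u_x + 2u) = u.
The lower-order terms cancel, leaving the standard advection equation u_t + (1/2)u_x = 0.
Initial data for u: u(x,0) = exp(-2x)c(x,0) = sin(2x).
Solve for u:
  By method of characteristics (waves move right with speed 1/2):
  Along characteristics x - (1/2)t = const, u is constant, so u(x,t) = f(x - (1/2)t) with f = u(·, 0).
Hence u(x,t) = -sin(t - 2x).
Transform back: c(x,t) = exp(2x)u(x,t).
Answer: c(x, t) = -exp(2x)sin(t - 2x)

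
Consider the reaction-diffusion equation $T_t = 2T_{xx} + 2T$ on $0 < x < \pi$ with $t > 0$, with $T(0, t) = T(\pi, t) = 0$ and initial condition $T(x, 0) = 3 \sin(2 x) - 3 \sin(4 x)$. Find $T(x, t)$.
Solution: Substitute $T = e^{2t}u$, i.e. $u = e^{-2t}T$.
By the product rule, $T_t = e^{2t}(u_t + 2u)$, $T_{xx} = e^{2t}u_{xx}$.
Substituting into the PDE and dividing by $e^{2t}$: $u_t + 2u = 2u_{xx} + 2u$.
The lower-order terms cancel, leaving the standard heat equation $u_t = 2u_{xx}$.
Initial data for $u$: $u(x,0) = T(x,0) = 3 \sin(2 x) - 3 \sin(4 x)$. The boundary conditions carry over: $u(0,t) = u(\pi,t) = 0$.
Solve for $u$:
  Using separation of variables $u = X(x)G(t)$:
  Eigenfunctions: $\sin(nx)$, $n = 1, 2, 3, \ldots$
  General solution: $u(x, t) = \sum c_n \sin(nx) e^{-2n^2 t}$
  Matching $u(x,0) = 3 \sin(2 x) - 3 \sin(4 x)$ term by term: $c_2=3, c_4=-3$.
Hence $u(x,t) = 3 e^{-8 t} \sin(2 x) - 3 e^{-32 t} \sin(4 x)$.
Transform back: $T(x,t) = e^{2t}u(x,t)$.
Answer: $T(x, t) = 3 e^{-6 t} \sin(2 x) - 3 e^{-30 t} \sin(4 x)$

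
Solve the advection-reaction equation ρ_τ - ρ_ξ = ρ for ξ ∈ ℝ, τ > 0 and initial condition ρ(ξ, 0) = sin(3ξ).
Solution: Substitute ρ = exp(τ)u, i.e. u = exp(-τ)ρ.
By the product rule, ρ_τ = exp(τ)(u_τ + u), ρ_ξ = exp(τ)u_ξ.
Substituting into the PDE and dividing by exp(τ): u_τ + u - u_ξ = u.
The lower-order terms cancel, leaving the standard advection equation u_τ - u_ξ = 0.
Initial data for u: u(ξ,0) = ρ(ξ,0) = sin(3ξ).
Solve for u:
  By method of characteristics (waves move left with speed 1):
  Along characteristics ξ + τ = const, u is constant, so u(ξ,τ) = f(ξ + τ) with f = u(·, 0).
Hence u(ξ,τ) = sin(3ξ + 3τ).
Transform back: ρ(ξ,τ) = exp(τ)u(ξ,τ).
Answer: ρ(ξ, τ) = exp(τ)sin(3ξ + 3τ)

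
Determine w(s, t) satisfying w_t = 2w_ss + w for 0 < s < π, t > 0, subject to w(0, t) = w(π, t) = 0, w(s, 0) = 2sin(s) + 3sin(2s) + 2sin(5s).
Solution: Substitute w = exp(t)u, i.e. u = exp(-t)w.
By the product rule, w_t = exp(t)(u_t + u), w_ss = exp(t)u_ss.
Substituting into the PDE and dividing by exp(t): u_t + u = 2u_ss + u.
The lower-order terms cancel, leaving the standard heat equation u_t = 2u_ss.
Initial data for u: u(s,0) = w(s,0) = 2sin(s) + 3sin(2s) + 2sin(5s). The boundary conditions carry over: u(0,t) = u(π,t) = 0.
Solve for u:
  Using separation of variables u = X(s)T(t):
  Eigenfunctions: sin(ns), n = 1, 2, 3, ...
  General solution: u(s, t) = Σ c_n sin(ns) exp(-2n² t)
  Matching u(s,0) = 2sin(s) + 3sin(2s) + 2sin(5s) term by term: c_1=2, c_2=3, c_5=2.
Hence u(s,t) = 2exp(-2t)sin(s) + 3exp(-8t)sin(2s) + 2exp(-50t)sin(5s).
Transform back: w(s,t) = exp(t)u(s,t).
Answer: w(s, t) = 2exp(-t)sin(s) + 3exp(-7t)sin(2s) + 2exp(-49t)sin(5s)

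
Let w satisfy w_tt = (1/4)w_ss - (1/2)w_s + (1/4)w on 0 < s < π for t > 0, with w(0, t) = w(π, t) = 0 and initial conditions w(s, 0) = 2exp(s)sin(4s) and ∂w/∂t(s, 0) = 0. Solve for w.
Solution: Substitute w = exp(s)u, i.e. u = exp(-s)w.
By the product rule, w_s = exp(s)(u_s + u), w_ss = exp(s)(u_ss + 2u_s + u), w_tt = exp(s)u_tt.
Substituting into the PDE and dividing by exp(s): u_tt = (1/4)(u_ss + 2u_s + u) - (1/2)(u_s + u) + (1/4)u.
The lower-order terms cancel, leaving the standard wave equation u_tt = (1/4)u_ss.
Initial data for u: u(s,0) = exp(-s)w(s,0) = 2sin(4s); u_t(s,0) = exp(-s)w_t(s,0) = 0. The boundary conditions carry over: u(0,t) = u(π,t) = 0.
Solve for u:
  Using separation of variables u = X(s)T(t):
  Eigenfunctions: sin(ns), n = 1, 2, 3, ...
  General solution: u(s, t) = Σ [A_n cos(n t/2) + B_n sin(n t/2)] sin(ns)
  From u(s,0) = 2sin(4s): A_4=2. From u_t(s,0) = 0: all B_n = 0.
Hence u(s,t) = 2sin(4s)cos(2t).
Transform back: w(s,t) = exp(s)u(s,t).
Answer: w(s, t) = 2exp(s)sin(4s)cos(2t)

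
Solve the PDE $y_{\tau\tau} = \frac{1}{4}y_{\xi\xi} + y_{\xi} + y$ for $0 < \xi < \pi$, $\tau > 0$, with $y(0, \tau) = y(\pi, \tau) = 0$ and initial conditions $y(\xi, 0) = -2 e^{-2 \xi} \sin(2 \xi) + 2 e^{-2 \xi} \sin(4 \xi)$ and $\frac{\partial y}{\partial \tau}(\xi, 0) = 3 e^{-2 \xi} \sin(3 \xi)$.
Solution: Substitute $y = e^{-2\xi}u$.
Then $y_{\xi} = e^{-2\xi}(u_{\xi} - 2u)$, $y_{\xi\xi} = e^{-2\xi}(u_{\xi\xi} - 4u_{\xi} + 4u)$, $y_{\tau\tau} = e^{-2\xi}u_{\tau\tau}$; substituting and dividing by $e^{-2\xi}$, the lower-order terms cancel: $u_{\tau\tau} = \frac{1}{4}u_{\xi\xi}$ (standard wave equation).
Data for $u$: $u(\xi,0) = e^{2\xi}y(\xi,0) = -2 \sin(2 \xi) + 2 \sin(4 \xi)$; $u_{\tau}(\xi,0) = e^{2\xi}y_{\tau}(\xi,0) = 3 \sin(3 \xi)$. The boundary conditions carry over: $u(0,\tau) = u(\pi,\tau) = 0$.
Separating variables: $u = \sum [A_n \cos(\omega_n \tau) + B_n \sin(\omega_n \tau)] \sin(n\xi)$, $\omega_n = n/2$. From ICs ($B_n$ = velocity coefficient / $\omega_n$): $A_2=-2, A_4=2, B_3=2$.
So $u(\xi,\tau) = -2 \sin(2 \xi) \cos(\tau) + 2 \sin(3 \xi) \sin(3 \tau/2) + 2 \sin(4 \xi) \cos(2 \tau)$, and $y(\xi,\tau) = e^{-2\xi}u(\xi,\tau)$.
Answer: $y(\xi, \tau) = 2 e^{-2 \xi} \sin(3 \tau/2) \sin(3 \xi) - 2 e^{-2 \xi} \sin(2 \xi) \cos(\tau) + 2 e^{-2 \xi} \sin(4 \xi) \cos(2 \tau)$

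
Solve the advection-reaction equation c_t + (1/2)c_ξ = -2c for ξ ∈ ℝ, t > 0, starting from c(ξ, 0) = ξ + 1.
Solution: Substitute c = exp(-2t)u, i.e. u = exp(2t)c.
By the product rule, c_t = exp(-2t)(u_t - 2u), c_ξ = exp(-2t)u_ξ.
Substituting into the PDE and dividing by exp(-2t): u_t - 2u + (1/2)u_ξ = -2u.
The lower-order terms cancel, leaving the standard advection equation u_t + (1/2)u_ξ = 0.
Initial data for u: u(ξ,0) = c(ξ,0) = ξ + 1.
Solve for u:
  By method of characteristics (waves move right with speed 1/2):
  Along characteristics ξ - (1/2)t = const, u is constant, so u(ξ,t) = f(ξ - (1/2)t) with f = u(·, 0).
Hence u(ξ,t) = -(1/2)t + ξ + 1.
Transform back: c(ξ,t) = exp(-2t)u(ξ,t).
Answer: c(ξ, t) = -(1/2)texp(-2t) + ξexp(-2t) + exp(-2t)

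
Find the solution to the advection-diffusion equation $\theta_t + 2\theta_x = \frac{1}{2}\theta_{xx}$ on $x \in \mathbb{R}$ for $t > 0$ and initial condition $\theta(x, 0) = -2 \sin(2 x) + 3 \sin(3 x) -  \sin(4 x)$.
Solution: Change to a moving frame: let $\eta = x - 2t$, $\sigma = t$ and write $\theta(x,t) = u(\eta,\sigma)$.
By the chain rule $\theta_t = u_{\sigma} - 2u_{\eta}$, $\theta_x = u_{\eta}$, $\theta_{xx} = u_{\eta\eta}$.
Then $\theta_t + 2\theta_x = u_{\sigma}$: the advection term cancels and the PDE becomes the heat equation $u_{\sigma} = \frac{1}{2}u_{\eta\eta}$ on $\eta \in \mathbb{R}$.
Initial data: $u(\eta,0) = \theta(\eta,0) = -2 \sin(2 \eta) + 3 \sin(3 \eta) - \sin(4 \eta)$.
On $\eta \in \mathbb{R}$ each mode satisfies $(\sin(n\eta))'' = -n^2 \sin(n\eta)$, so $e^{-n^2\sigma/2} \sin(n\eta)$ solves the heat equation; by superposition $u(\eta,\sigma) = \sum c_n e^{-n^2\sigma/2} \sin(n\eta)$.
Reading off the coefficients: $c_2=-2, c_3=3, c_4=-1$, so $u(\eta,\sigma) = -2 e^{-2 \sigma} \sin(2 \eta) - e^{-8 \sigma} \sin(4 \eta) + 3 e^{-9 \sigma/2} \sin(3 \eta)$.
Substituting back $\eta = x - 2t$, $\sigma = t$: $\theta(x,t) = u(x - 2t, t)$.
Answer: $\theta(x, t) = 2 e^{-2 t} \sin(4 t - 2 x) + e^{-8 t} \sin(8 t - 4 x) - 3 e^{-9 t/2} \sin(6 t - 3 x)$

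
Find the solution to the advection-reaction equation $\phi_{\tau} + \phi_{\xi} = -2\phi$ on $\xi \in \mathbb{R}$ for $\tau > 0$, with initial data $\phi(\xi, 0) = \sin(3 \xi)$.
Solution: Substitute $\phi = e^{-2\tau}u$, i.e. $u = e^{2\tau}\phi$.
By the product rule, $\phi_{\tau} = e^{-2\tau}(u_{\tau} - 2u)$, $\phi_{\xi} = e^{-2\tau}u_{\xi}$.
Substituting into the PDE and dividing by $e^{-2\tau}$: $u_{\tau} - 2u + u_{\xi} = -2u$.
The lower-order terms cancel, leaving the standard advection equation $u_{\tau} + u_{\xi} = 0$.
Initial data for $u$: $u(\xi,0) = \phi(\xi,0) = \sin(3 \xi)$.
Solve for $u$:
  By method of characteristics (waves move right with speed 1):
  Along characteristics $\xi - \tau =$ const, $u$ is constant, so $u(\xi,\tau) = f(\xi - \tau)$ with $f = u( \cdot , 0)$.
Hence $u(\xi,\tau) = \sin(3 \xi - 3 \tau)$.
Transform back: $\phi(\xi,\tau) = e^{-2\tau}u(\xi,\tau)$.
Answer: $\phi(\xi, \tau) = - e^{-2 \tau} \sin(3 \tau - 3 \xi)$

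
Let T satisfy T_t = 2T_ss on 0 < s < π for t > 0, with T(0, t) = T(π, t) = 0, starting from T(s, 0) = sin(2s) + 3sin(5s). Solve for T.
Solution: Using separation of variables T = X(s)G(t):
Eigenfunctions: sin(ns), n = 1, 2, 3, ...
General solution: T(s, t) = Σ c_n sin(ns) exp(-2n² t)
Matching T(s,0) = sin(2s) + 3sin(5s) term by term: c_2=1, c_5=3.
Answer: T(s, t) = exp(-8t)sin(2s) + 3exp(-50t)sin(5s)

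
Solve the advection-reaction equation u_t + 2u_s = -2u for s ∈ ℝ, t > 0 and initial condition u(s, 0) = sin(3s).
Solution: Substitute u = exp(-2t)w.
Then u_t = exp(-2t)(w_t - 2w), u_s = exp(-2t)w_s; substituting and dividing by exp(-2t), the lower-order terms cancel: w_t + 2w_s = 0 (standard advection equation).
Data for w: w(s,0) = u(s,0) = sin(3s).
By characteristics (ds/dt = 2), w(s,t) = f(s - 2t) with f = w(·, 0).
So w(s,t) = sin(3s - 6t), and u(s,t) = exp(-2t)w(s,t).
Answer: u(s, t) = exp(-2t)sin(3s - 6t)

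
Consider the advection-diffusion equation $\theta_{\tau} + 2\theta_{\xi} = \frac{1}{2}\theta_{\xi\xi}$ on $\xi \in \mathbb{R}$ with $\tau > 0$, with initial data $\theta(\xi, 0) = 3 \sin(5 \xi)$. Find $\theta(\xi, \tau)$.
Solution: Moving frame: $\eta = \xi - 2\tau$, $\sigma = \tau$, $\theta = u(\eta,\sigma)$, so $\theta_{\tau} = u_{\sigma} - 2u_{\eta}$ and $\theta_{\xi\xi} = u_{\eta\eta}$.
Hence $\theta_{\tau} + 2\theta_{\xi} = u_{\sigma}$ and the PDE becomes the heat equation $u_{\sigma} = \frac{1}{2}u_{\eta\eta}$ on $\eta \in \mathbb{R}$.
Initial data: $u(\eta,0) = \theta(\eta,0) = 3 \sin(5 \eta)$. Each mode $\sin(n\eta)$ decays as $e^{-n^2\sigma/2}$ on $\mathbb{R}$, so $u(\eta,\sigma) = \sum c_n e^{-n^2\sigma/2} \sin(n\eta)$ with $c_5=3$: $u(\eta,\sigma) = 3 e^{-25 \sigma/2} \sin(5 \eta)$.
Substituting back: $\theta(\xi,\tau) = u(\xi - 2\tau, \tau)$.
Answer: $\theta(\xi, \tau) = -3 e^{-25 \tau/2} \sin(10 \tau - 5 \xi)$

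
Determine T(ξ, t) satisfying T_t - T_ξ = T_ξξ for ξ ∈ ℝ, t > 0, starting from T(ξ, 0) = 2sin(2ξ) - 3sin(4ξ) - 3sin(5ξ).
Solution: Change to a moving frame: let η = ξ + t, σ = t and write T(ξ,t) = u(η,σ).
By the chain rule T_t = u_σ + u_η, T_ξ = u_η, T_ξξ = u_ηη.
Then T_t - T_ξ = u_σ: the advection term cancels and the PDE becomes the heat equation u_σ = u_ηη on η ∈ ℝ.
Initial data: u(η,0) = T(η,0) = 2sin(2η) - 3sin(4η) - 3sin(5η).
On η ∈ ℝ each mode satisfies (sin(nη))″ = -n² sin(nη), so exp(-n²σ) sin(nη) solves the heat equation; by superposition u(η,σ) = Σ c_n exp(-n²σ) sin(nη).
Reading off the coefficients: c_2=2, c_4=-3, c_5=-3, so u(η,σ) = 2exp(-4σ)sin(2η) - 3exp(-16σ)sin(4η) - 3exp(-25σ)sin(5η).
Substituting back η = ξ + t, σ = t: T(ξ,t) = u(ξ + t, t).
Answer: T(ξ, t) = 2exp(-4t)sin(2t + 2ξ) - 3exp(-16t)sin(4t + 4ξ) - 3exp(-25t)sin(5t + 5ξ)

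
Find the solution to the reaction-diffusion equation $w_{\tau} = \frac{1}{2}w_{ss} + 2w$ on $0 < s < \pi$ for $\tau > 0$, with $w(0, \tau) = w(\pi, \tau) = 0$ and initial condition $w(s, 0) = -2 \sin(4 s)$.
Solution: Substitute $w = e^{2\tau}u$, i.e. $u = e^{-2\tau}w$.
By the product rule, $w_{\tau} = e^{2\tau}(u_{\tau} + 2u)$, $w_{ss} = e^{2\tau}u_{ss}$.
Substituting into the PDE and dividing by $e^{2\tau}$: $u_{\tau} + 2u = \frac{1}{2}u_{ss} + 2u$.
The lower-order terms cancel, leaving the standard heat equation $u_{\tau} = \frac{1}{2}u_{ss}$.
Initial data for $u$: $u(s,0) = w(s,0) = -2 \sin(4 s)$. The boundary conditions carry over: $u(0,\tau) = u(\pi,\tau) = 0$.
Solve for $u$:
  Using separation of variables $u = X(s)T(\tau)$:
  Eigenfunctions: $\sin(ns)$, $n = 1, 2, 3, \ldots$
  General solution: $u(s, \tau) = \sum c_n \sin(ns) e^{-n^2 \tau/2}$
  Matching $u(s,0) = -2 \sin(4 s)$ term by term: $c_4=-2$.
Hence $u(s,\tau) = -2 e^{-8 \tau} \sin(4 s)$.
Transform back: $w(s,\tau) = e^{2\tau}u(s,\tau)$.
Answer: $w(s, \tau) = -2 e^{-6 \tau} \sin(4 s)$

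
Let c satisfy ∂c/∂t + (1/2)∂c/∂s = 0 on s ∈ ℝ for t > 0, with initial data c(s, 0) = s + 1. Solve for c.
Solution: By method of characteristics (waves move right with speed 1/2):
Along characteristics s - (1/2)t = const, c is constant, so c(s,t) = f(s - (1/2)t) with f = c(·, 0).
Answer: c(s, t) = s - (1/2)t + 1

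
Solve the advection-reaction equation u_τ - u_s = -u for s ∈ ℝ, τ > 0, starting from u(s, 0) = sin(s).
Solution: Substitute u = exp(-τ)w.
Then u_τ = exp(-τ)(w_τ - w), u_s = exp(-τ)w_s; substituting and dividing by exp(-τ), the lower-order terms cancel: w_τ - w_s = 0 (standard advection equation).
Data for w: w(s,0) = u(s,0) = sin(s).
By characteristics (ds/dτ = -1), w(s,τ) = f(s + τ) with f = w(·, 0).
So w(s,τ) = sin(s + τ), and u(s,τ) = exp(-τ)w(s,τ).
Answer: u(s, τ) = exp(-τ)sin(s + τ)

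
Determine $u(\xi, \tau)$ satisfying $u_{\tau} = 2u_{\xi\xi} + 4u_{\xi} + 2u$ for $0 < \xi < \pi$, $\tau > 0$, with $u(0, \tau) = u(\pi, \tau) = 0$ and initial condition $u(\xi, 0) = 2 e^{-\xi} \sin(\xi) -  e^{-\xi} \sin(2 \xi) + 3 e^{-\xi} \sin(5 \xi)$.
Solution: Substitute $u = e^{-\xi}w$, i.e. $w = e^{\xi}u$.
By the product rule, $u_{\xi} = e^{-\xi}(w_{\xi} - w)$, $u_{\xi\xi} = e^{-\xi}(w_{\xi\xi} - 2w_{\xi} + w)$, $u_{\tau} = e^{-\xi}w_{\tau}$.
Substituting into the PDE and dividing by $e^{-\xi}$: $w_{\tau} = 2(w_{\xi\xi} - 2w_{\xi} + w) + 4(w_{\xi} - w) + 2w$.
The lower-order terms cancel, leaving the standard heat equation $w_{\tau} = 2w_{\xi\xi}$.
Initial data for $w$: $w(\xi,0) = e^{\xi}u(\xi,0) = 2 \sin(\xi) - \sin(2 \xi) + 3 \sin(5 \xi)$. The boundary conditions carry over: $w(0,\tau) = w(\pi,\tau) = 0$.
Solve for $w$:
  Using separation of variables $w = X(\xi)T(\tau)$:
  Eigenfunctions: $\sin(n\xi)$, $n = 1, 2, 3, \ldots$
  General solution: $w(\xi, \tau) = \sum c_n \sin(n\xi) e^{-2n^2 \tau}$
  Matching $w(\xi,0) = 2 \sin(\xi) - \sin(2 \xi) + 3 \sin(5 \xi)$ term by term: $c_1=2, c_2=-1, c_5=3$.
Hence $w(\xi,\tau) = 2 e^{-2 \tau} \sin(\xi) - e^{-8 \tau} \sin(2 \xi) + 3 e^{-50 \tau} \sin(5 \xi)$.
Transform back: $u(\xi,\tau) = e^{-\xi}w(\xi,\tau)$.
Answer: $u(\xi, \tau) = 2 e^{-2 \tau} e^{-\xi} \sin(\xi) -  e^{-8 \tau} e^{-\xi} \sin(2 \xi) + 3 e^{-50 \tau} e^{-\xi} \sin(5 \xi)$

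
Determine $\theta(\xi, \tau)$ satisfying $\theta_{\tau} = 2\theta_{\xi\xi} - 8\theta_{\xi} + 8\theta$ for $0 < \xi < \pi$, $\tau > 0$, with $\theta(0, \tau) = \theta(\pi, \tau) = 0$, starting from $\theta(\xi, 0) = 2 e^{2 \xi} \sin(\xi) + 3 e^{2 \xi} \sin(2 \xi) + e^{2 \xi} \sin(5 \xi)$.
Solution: Substitute $\theta = e^{2\xi}u$, i.e. $u = e^{-2\xi}\theta$.
By the product rule, $\theta_{\xi} = e^{2\xi}(u_{\xi} + 2u)$, $\theta_{\xi\xi} = e^{2\xi}(u_{\xi\xi} + 4u_{\xi} + 4u)$, $\theta_{\tau} = e^{2\xi}u_{\tau}$.
Substituting into the PDE and dividing by $e^{2\xi}$: $u_{\tau} = 2(u_{\xi\xi} + 4u_{\xi} + 4u) - 8(u_{\xi} + 2u) + 8u$.
The lower-order terms cancel, leaving the standard heat equation $u_{\tau} = 2u_{\xi\xi}$.
Initial data for $u$: $u(\xi,0) = e^{-2\xi}\theta(\xi,0) = 2 \sin(\xi) + 3 \sin(2 \xi) + \sin(5 \xi)$. The boundary conditions carry over: $u(0,\tau) = u(\pi,\tau) = 0$.
Solve for $u$:
  Using separation of variables $u = X(\xi)G(\tau)$:
  Eigenfunctions: $\sin(n\xi)$, $n = 1, 2, 3, \ldots$
  General solution: $u(\xi, \tau) = \sum c_n \sin(n\xi) e^{-2n^2 \tau}$
  Matching $u(\xi,0) = 2 \sin(\xi) + 3 \sin(2 \xi) + \sin(5 \xi)$ term by term: $c_1=2, c_2=3, c_5=1$.
Hence $u(\xi,\tau) = 2 e^{-2 \tau} \sin(\xi) + 3 e^{-8 \tau} \sin(2 \xi) + e^{-50 \tau} \sin(5 \xi)$.
Transform back: $\theta(\xi,\tau) = e^{2\xi}u(\xi,\tau)$.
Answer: $\theta(\xi, \tau) = 2 e^{-2 \tau} e^{2 \xi} \sin(\xi) + 3 e^{-8 \tau} e^{2 \xi} \sin(2 \xi) + e^{-50 \tau} e^{2 \xi} \sin(5 \xi)$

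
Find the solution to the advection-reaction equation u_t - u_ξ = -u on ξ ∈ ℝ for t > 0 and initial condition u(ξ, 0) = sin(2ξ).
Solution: Substitute u = exp(-t)w, i.e. w = exp(t)u.
By the product rule, u_t = exp(-t)(w_t - w), u_ξ = exp(-t)w_ξ.
Substituting into the PDE and dividing by exp(-t): w_t - w - w_ξ = -w.
The lower-order terms cancel, leaving the standard advection equation w_t - w_ξ = 0.
Initial data for w: w(ξ,0) = u(ξ,0) = sin(2ξ).
Solve for w:
  By method of characteristics (waves move left with speed 1):
  Along characteristics ξ + t = const, w is constant, so w(ξ,t) = f(ξ + t) with f = w(·, 0).
Hence w(ξ,t) = sin(2t + 2ξ).
Transform back: u(ξ,t) = exp(-t)w(ξ,t).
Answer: u(ξ, t) = exp(-t)sin(2t + 2ξ)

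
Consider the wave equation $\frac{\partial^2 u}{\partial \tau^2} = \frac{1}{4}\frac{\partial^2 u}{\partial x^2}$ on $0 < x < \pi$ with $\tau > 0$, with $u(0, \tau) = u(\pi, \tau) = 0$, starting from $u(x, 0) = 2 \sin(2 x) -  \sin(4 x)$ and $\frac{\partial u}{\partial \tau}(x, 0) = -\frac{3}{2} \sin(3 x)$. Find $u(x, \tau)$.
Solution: Using separation of variables $u = X(x)T(\tau)$:
Eigenfunctions: $\sin(nx)$, $n = 1, 2, 3, \ldots$
General solution: $u(x, \tau) = \sum [A_n \cos(n \tau/2) + B_n \sin(n \tau/2)] \sin(nx)$
From $u(x,0) = 2 \sin(2 x) - \sin(4 x)$: $A_2=2, A_4=-1$. From $u_{\tau}(x,0) = -\frac{3}{2} \sin(3 x)$, using $u_{\tau}(x,0) = \sum \omega_n B_n \sin(nx)$ with $\omega_n = n/2$: $B_3 = (-3/2)/(3/2) = -1$.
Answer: $u(x, \tau) = - \sin(3 \tau/2) \sin(3 x) + 2 \sin(2 x) \cos(\tau) -  \sin(4 x) \cos(2 \tau)$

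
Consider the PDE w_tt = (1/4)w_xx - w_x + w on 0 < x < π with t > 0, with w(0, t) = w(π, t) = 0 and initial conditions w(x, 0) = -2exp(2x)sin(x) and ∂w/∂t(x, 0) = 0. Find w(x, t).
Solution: Substitute w = exp(2x)u.
Then w_x = exp(2x)(u_x + 2u), w_xx = exp(2x)(u_xx + 4u_x + 4u), w_tt = exp(2x)u_tt; substituting and dividing by exp(2x), the lower-order terms cancel: u_tt = (1/4)u_xx (standard wave equation).
Data for u: u(x,0) = exp(-2x)w(x,0) = -2sin(x); u_t(x,0) = exp(-2x)w_t(x,0) = 0. The boundary conditions carry over: u(0,t) = u(π,t) = 0.
Separating variables: u = Σ [A_n cos(ω_n t) + B_n sin(ω_n t)] sin(nx), ω_n = n/2. From ICs: A_1=-2.
So u(x,t) = -2sin(x)cos(t/2), and w(x,t) = exp(2x)u(x,t).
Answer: w(x, t) = -2exp(2x)sin(x)cos(t/2)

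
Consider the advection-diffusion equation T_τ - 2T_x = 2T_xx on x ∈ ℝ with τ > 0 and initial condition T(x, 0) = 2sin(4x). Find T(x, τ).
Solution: Change to a moving frame: let η = x + 2τ, σ = τ and write T(x,τ) = u(η,σ).
By the chain rule T_τ = u_σ + 2u_η, T_x = u_η, T_xx = u_ηη.
Then T_τ - 2T_x = u_σ: the advection term cancels and the PDE becomes the heat equation u_σ = 2u_ηη on η ∈ ℝ.
Initial data: u(η,0) = T(η,0) = 2sin(4η).
On η ∈ ℝ each mode satisfies (sin(nη))″ = -n² sin(nη), so exp(-2n²σ) sin(nη) solves the heat equation; by superposition u(η,σ) = Σ c_n exp(-2n²σ) sin(nη).
Reading off the coefficients: c_4=2, so u(η,σ) = 2exp(-32σ)sin(4η).
Substituting back η = x + 2τ, σ = τ: T(x,τ) = u(x + 2τ, τ).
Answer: T(x, τ) = 2exp(-32τ)sin(4x + 8τ)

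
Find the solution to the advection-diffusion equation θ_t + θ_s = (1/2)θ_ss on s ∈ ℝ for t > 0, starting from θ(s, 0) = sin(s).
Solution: Change to a moving frame: let η = s - t, σ = t and write θ(s,t) = u(η,σ).
By the chain rule θ_t = u_σ - u_η, θ_s = u_η, θ_ss = u_ηη.
Then θ_t + θ_s = u_σ: the advection term cancels and the PDE becomes the heat equation u_σ = (1/2)u_ηη on η ∈ ℝ.
Initial data: u(η,0) = θ(η,0) = sin(η).
On η ∈ ℝ each mode satisfies (sin(nη))″ = -n² sin(nη), so exp(-n²σ/2) sin(nη) solves the heat equation; by superposition u(η,σ) = Σ c_n exp(-n²σ/2) sin(nη).
Reading off the coefficients: c_1=1, so u(η,σ) = exp(-σ/2)sin(η).
Substituting back η = s - t, σ = t: θ(s,t) = u(s - t, t).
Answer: θ(s, t) = exp(-t/2)sin(s - t)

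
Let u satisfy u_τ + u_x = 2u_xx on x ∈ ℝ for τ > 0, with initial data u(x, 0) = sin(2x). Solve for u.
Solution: Change to a moving frame: let η = x - τ, σ = τ and write u(x,τ) = w(η,σ).
By the chain rule u_τ = w_σ - w_η, u_x = w_η, u_xx = w_ηη.
Then u_τ + u_x = w_σ: the advection term cancels and the PDE becomes the heat equation w_σ = 2w_ηη on η ∈ ℝ.
Initial data: w(η,0) = u(η,0) = sin(2η).
On η ∈ ℝ each mode satisfies (sin(nη))″ = -n² sin(nη), so exp(-2n²σ) sin(nη) solves the heat equation; by superposition w(η,σ) = Σ c_n exp(-2n²σ) sin(nη).
Reading off the coefficients: c_2=1, so w(η,σ) = exp(-8σ)sin(2η).
Substituting back η = x - τ, σ = τ: u(x,τ) = w(x - τ, τ).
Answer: u(x, τ) = exp(-8τ)sin(2x - 2τ)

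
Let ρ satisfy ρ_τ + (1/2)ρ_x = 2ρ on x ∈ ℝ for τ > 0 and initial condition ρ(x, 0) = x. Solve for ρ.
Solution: Substitute ρ = exp(2τ)u.
Then ρ_τ = exp(2τ)(u_τ + 2u), ρ_x = exp(2τ)u_x; substituting and dividing by exp(2τ), the lower-order terms cancel: u_τ + (1/2)u_x = 0 (standard advection equation).
Data for u: u(x,0) = ρ(x,0) = x.
By characteristics (dx/dτ = 1/2), u(x,τ) = f(x - (1/2)τ) with f = u(·, 0).
So u(x,τ) = x - (1/2)τ, and ρ(x,τ) = exp(2τ)u(x,τ).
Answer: ρ(x, τ) = xexp(2τ) - (1/2)τexp(2τ)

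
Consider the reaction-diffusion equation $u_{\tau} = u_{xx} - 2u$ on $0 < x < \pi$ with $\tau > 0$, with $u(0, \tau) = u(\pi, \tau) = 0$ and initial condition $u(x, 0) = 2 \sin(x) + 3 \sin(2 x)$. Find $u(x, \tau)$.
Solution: Substitute $u = e^{-2\tau}w$.
Then $u_{\tau} = e^{-2\tau}(w_{\tau} - 2w)$, $u_{xx} = e^{-2\tau}w_{xx}$; substituting and dividing by $e^{-2\tau}$, the lower-order terms cancel: $w_{\tau} = w_{xx}$ (standard heat equation).
Data for $w$: $w(x,0) = u(x,0) = 2 \sin(x) + 3 \sin(2 x)$. The boundary conditions carry over: $w(0,\tau) = w(\pi,\tau) = 0$.
Separating variables: $w = \sum c_n e^{-n^2\tau} \sin(nx)$. From $w(x,0) = 2 \sin(x) + 3 \sin(2 x)$: $c_1=2, c_2=3$.
So $w(x,\tau) = 2 e^{-\tau} \sin(x) + 3 e^{-4 \tau} \sin(2 x)$, and $u(x,\tau) = e^{-2\tau}w(x,\tau)$.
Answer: $u(x, \tau) = 2 e^{-3 \tau} \sin(x) + 3 e^{-6 \tau} \sin(2 x)$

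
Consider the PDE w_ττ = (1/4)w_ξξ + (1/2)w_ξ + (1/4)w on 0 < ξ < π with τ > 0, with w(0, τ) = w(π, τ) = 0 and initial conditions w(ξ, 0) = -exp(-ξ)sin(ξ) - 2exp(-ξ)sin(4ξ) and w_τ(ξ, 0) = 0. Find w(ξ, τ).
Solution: Substitute w = exp(-ξ)u.
Then w_ξ = exp(-ξ)(u_ξ - u), w_ξξ = exp(-ξ)(u_ξξ - 2u_ξ + u), w_ττ = exp(-ξ)u_ττ; substituting and dividing by exp(-ξ), the lower-order terms cancel: u_ττ = (1/4)u_ξξ (standard wave equation).
Data for u: u(ξ,0) = exp(ξ)w(ξ,0) = -sin(ξ) - 2sin(4ξ); u_τ(ξ,0) = exp(ξ)w_τ(ξ,0) = 0. The boundary conditions carry over: u(0,τ) = u(π,τ) = 0.
Separating variables: u = Σ [A_n cos(ω_n τ) + B_n sin(ω_n τ)] sin(nξ), ω_n = n/2. From ICs: A_1=-1, A_4=-2.
So u(ξ,τ) = -sin(ξ)cos(τ/2) - 2sin(4ξ)cos(2τ), and w(ξ,τ) = exp(-ξ)u(ξ,τ).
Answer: w(ξ, τ) = -exp(-ξ)sin(ξ)cos(τ/2) - 2exp(-ξ)sin(4ξ)cos(2τ)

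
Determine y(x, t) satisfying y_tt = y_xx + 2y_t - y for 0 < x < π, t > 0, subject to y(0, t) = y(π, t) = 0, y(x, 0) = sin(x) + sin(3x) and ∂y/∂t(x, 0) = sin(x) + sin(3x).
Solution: Substitute y = exp(t)u, i.e. u = exp(-t)y.
By the product rule, y_t = exp(t)(u_t + u), y_tt = exp(t)(u_tt + 2u_t + u), y_xx = exp(t)u_xx.
Substituting into the PDE and dividing by exp(t): u_tt + 2u_t + u = u_xx + 2(u_t + u) - u.
The lower-order terms cancel, leaving the standard wave equation u_tt = u_xx.
Initial data for u: u(x,0) = y(x,0) = sin(x) + sin(3x); u_t(x,0) = y_t(x,0) - y(x,0) = 0. The boundary conditions carry over: u(0,t) = u(π,t) = 0.
Solve for u:
  Using separation of variables u = X(x)T(t):
  Eigenfunctions: sin(nx), n = 1, 2, 3, ...
  General solution: u(x, t) = Σ [A_n cos(n t) + B_n sin(n t)] sin(nx)
  From u(x,0) = sin(x) + sin(3x): A_1=1, A_3=1. From u_t(x,0) = 0: all B_n = 0.
Hence u(x,t) = sin(x)cos(t) + sin(3x)cos(3t).
Transform back: y(x,t) = exp(t)u(x,t).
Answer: y(x, t) = exp(t)sin(x)cos(t) + exp(t)sin(3x)cos(3t)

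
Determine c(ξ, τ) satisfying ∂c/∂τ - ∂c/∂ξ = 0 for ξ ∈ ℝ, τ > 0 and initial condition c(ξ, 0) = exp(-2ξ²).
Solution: By method of characteristics (waves move left with speed 1):
Along characteristics ξ + τ = const, c is constant, so c(ξ,τ) = f(ξ + τ) with f = c(·, 0).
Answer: c(ξ, τ) = exp(-2(ξ + τ)²)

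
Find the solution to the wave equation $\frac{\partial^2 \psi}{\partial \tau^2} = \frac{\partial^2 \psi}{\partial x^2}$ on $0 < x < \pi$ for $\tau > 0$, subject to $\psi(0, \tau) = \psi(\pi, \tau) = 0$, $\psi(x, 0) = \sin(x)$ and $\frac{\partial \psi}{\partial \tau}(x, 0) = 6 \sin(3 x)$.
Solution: Using separation of variables $\psi = X(x)T(\tau)$:
Eigenfunctions: $\sin(nx)$, $n = 1, 2, 3, \ldots$
General solution: $\psi(x, \tau) = \sum [A_n \cos(n \tau) + B_n \sin(n \tau)] \sin(nx)$
From $\psi(x,0) = \sin(x)$: $A_1=1$. From $\psi_{\tau}(x,0) = 6 \sin(3 x)$, using $\psi_{\tau}(x,0) = \sum \omega_n B_n \sin(nx)$ with $\omega_n = n$: $B_3 = 6/3 = 2$.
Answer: $\psi(x, \tau) = 2 \sin(3 \tau) \sin(3 x) + \sin(x) \cos(\tau)$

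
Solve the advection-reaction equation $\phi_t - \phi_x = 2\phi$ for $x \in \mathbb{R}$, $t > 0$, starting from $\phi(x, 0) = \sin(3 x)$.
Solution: Substitute $\phi = e^{2t}u$.
Then $\phi_t = e^{2t}(u_t + 2u)$, $\phi_x = e^{2t}u_x$; substituting and dividing by $e^{2t}$, the lower-order terms cancel: $u_t - u_x = 0$ (standard advection equation).
Data for $u$: $u(x,0) = \phi(x,0) = \sin(3 x)$.
By characteristics ($dx/dt = -1$), $u(x,t) = f(x + t)$ with $f = u( \cdot , 0)$.
So $u(x,t) = \sin(3 t + 3 x)$, and $\phi(x,t) = e^{2t}u(x,t)$.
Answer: $\phi(x, t) = e^{2 t} \sin(3 t + 3 x)$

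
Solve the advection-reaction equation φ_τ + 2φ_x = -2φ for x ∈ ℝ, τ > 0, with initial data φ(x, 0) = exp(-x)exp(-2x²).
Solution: Substitute φ = exp(-x)u.
Then φ_x = exp(-x)(u_x - u), φ_τ = exp(-x)u_τ; substituting and dividing by exp(-x), the lower-order terms cancel: u_τ + 2u_x = 0 (standard advection equation).
Data for u: u(x,0) = exp(x)φ(x,0) = exp(-2x²).
By characteristics (dx/dτ = 2), u(x,τ) = f(x - 2τ) with f = u(·, 0).
So u(x,τ) = exp(-2(x - 2τ)²), and φ(x,τ) = exp(-x)u(x,τ).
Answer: φ(x, τ) = exp(-x)exp(-2(x - 2τ)²)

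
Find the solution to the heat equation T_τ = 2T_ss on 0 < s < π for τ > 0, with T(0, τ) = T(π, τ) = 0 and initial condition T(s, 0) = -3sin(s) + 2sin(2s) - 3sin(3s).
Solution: Using separation of variables T = X(s)G(τ):
Eigenfunctions: sin(ns), n = 1, 2, 3, ...
General solution: T(s, τ) = Σ c_n sin(ns) exp(-2n² τ)
Matching T(s,0) = -3sin(s) + 2sin(2s) - 3sin(3s) term by term: c_1=-3, c_2=2, c_3=-3.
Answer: T(s, τ) = -3exp(-2τ)sin(s) + 2exp(-8τ)sin(2s) - 3exp(-18τ)sin(3s)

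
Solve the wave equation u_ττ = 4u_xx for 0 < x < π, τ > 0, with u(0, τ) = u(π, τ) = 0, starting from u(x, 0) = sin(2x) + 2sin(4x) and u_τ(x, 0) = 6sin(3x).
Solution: Using separation of variables u = X(x)T(τ):
Eigenfunctions: sin(nx), n = 1, 2, 3, ...
General solution: u(x, τ) = Σ [A_n cos(2n τ) + B_n sin(2n τ)] sin(nx)
From u(x,0) = sin(2x) + 2sin(4x): A_2=1, A_4=2. From u_τ(x,0) = 6sin(3x), using u_τ(x,0) = Σ ω_n B_n sin(nx) with ω_n = 2n: B_3 = 6/6 = 1.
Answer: u(x, τ) = sin(2x)cos(4τ) + sin(3x)sin(6τ) + 2sin(4x)cos(8τ)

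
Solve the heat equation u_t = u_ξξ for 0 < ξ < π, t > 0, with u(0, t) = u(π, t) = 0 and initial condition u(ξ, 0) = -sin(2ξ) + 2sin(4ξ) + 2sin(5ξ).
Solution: Using separation of variables u = X(ξ)T(t):
Eigenfunctions: sin(nξ), n = 1, 2, 3, ...
General solution: u(ξ, t) = Σ c_n sin(nξ) exp(-n² t)
Matching u(ξ,0) = -sin(2ξ) + 2sin(4ξ) + 2sin(5ξ) term by term: c_2=-1, c_4=2, c_5=2.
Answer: u(ξ, t) = -exp(-4t)sin(2ξ) + 2exp(-16t)sin(4ξ) + 2exp(-25t)sin(5ξ)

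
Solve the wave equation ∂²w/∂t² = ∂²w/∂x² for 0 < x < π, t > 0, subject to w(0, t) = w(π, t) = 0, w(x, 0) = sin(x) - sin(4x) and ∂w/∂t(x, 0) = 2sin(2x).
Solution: Separating variables: w = Σ [A_n cos(ω_n t) + B_n sin(ω_n t)] sin(nx), ω_n = n. From ICs (B_n = velocity coefficient / ω_n): A_1=1, A_4=-1, B_2=1.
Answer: w(x, t) = sin(2t)sin(2x) + sin(x)cos(t) - sin(4x)cos(4t)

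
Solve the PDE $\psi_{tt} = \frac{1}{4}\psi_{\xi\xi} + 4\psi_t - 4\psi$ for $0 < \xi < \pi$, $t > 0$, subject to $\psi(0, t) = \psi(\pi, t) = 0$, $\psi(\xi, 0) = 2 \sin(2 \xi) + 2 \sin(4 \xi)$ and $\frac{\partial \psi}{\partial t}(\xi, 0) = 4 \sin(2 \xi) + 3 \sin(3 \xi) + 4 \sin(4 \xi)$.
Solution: Substitute $\psi = e^{2t}u$, i.e. $u = e^{-2t}\psi$.
By the product rule, $\psi_t = e^{2t}(u_t + 2u)$, $\psi_{tt} = e^{2t}(u_{tt} + 4u_t + 4u)$, $\psi_{\xi\xi} = e^{2t}u_{\xi\xi}$.
Substituting into the PDE and dividing by $e^{2t}$: $u_{tt} + 4u_t + 4u = \frac{1}{4}u_{\xi\xi} + 4(u_t + 2u) - 4u$.
The lower-order terms cancel, leaving the standard wave equation $u_{tt} = \frac{1}{4}u_{\xi\xi}$.
Initial data for $u$: $u(\xi,0) = \psi(\xi,0) = 2 \sin(2 \xi) + 2 \sin(4 \xi)$; $u_t(\xi,0) = \psi_t(\xi,0) - 2\psi(\xi,0) = 3 \sin(3 \xi)$. The boundary conditions carry over: $u(0,t) = u(\pi,t) = 0$.
Solve for $u$:
  Using separation of variables $u = X(\xi)T(t)$:
  Eigenfunctions: $\sin(n\xi)$, $n = 1, 2, 3, \ldots$
  General solution: $u(\xi, t) = \sum [A_n \cos(n t/2) + B_n \sin(n t/2)] \sin(n\xi)$
  From $u(\xi,0) = 2 \sin(2 \xi) + 2 \sin(4 \xi)$: $A_2=2, A_4=2$. From $u_t(\xi,0) = 3 \sin(3 \xi)$, using $u_t(\xi,0) = \sum \omega_n B_n \sin(n\xi)$ with $\omega_n = n/2$: $B_3 = 3/(3/2) = 2$.
Hence $u(\xi,t) = 2 \sin(3 t/2) \sin(3 \xi) + 2 \sin(2 \xi) \cos(t) + 2 \sin(4 \xi) \cos(2 t)$.
Transform back: $\psi(\xi,t) = e^{2t}u(\xi,t)$.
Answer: $\psi(\xi, t) = 2 e^{2 t} \sin(2 \xi) \cos(t) + 2 e^{2 t} \sin(3 \xi) \sin(3 t/2) + 2 e^{2 t} \sin(4 \xi) \cos(2 t)$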